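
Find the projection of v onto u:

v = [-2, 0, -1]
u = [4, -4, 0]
v·u = (-2)(4) + (0)(-4) + (-1)(0) = -8
u·u = (4)² + (-4)² + (0)² = 32
proj_u(v) = (v·u / u·u) × u = (-8/32) × u = (-1/4) × u

proj_u(v) = [-1, 1, 0]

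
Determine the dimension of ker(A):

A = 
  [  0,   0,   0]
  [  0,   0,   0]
nullity(A) = 3

Row reduce:
(no row operations needed)
REF = 
  [  0,   0,   0]
  [  0,   0,   0]
Pivot columns: none → 0 pivots.
rank(A) = 0, so nullity(A) = 3 - 0 = 3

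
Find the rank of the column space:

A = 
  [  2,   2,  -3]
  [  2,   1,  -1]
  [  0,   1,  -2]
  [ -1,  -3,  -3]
dim(Col(A)) = 3

Row reduce:
R2 → R2 - (1)·R1
R4 → R4 + (1/2)·R1
R3 → R3 + (1)·R2
R4 → R4 - (2)·R2
Swap R3 ↔ R4
REF = 
  [    2,     2,    -3]
  [    0,    -1,     2]
  [    0,     0, -17/2]
  [    0,     0,     0]
Pivot columns: 1, 2, 3 → 3 pivots.
dim(Col(A)) = number of pivot columns = 3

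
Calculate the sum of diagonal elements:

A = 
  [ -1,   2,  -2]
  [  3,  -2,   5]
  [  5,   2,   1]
-2

tr(A) = -1 + -2 + 1 = -2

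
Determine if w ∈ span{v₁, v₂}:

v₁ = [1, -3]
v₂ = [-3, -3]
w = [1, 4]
Yes

Form the augmented matrix and row-reduce:
[v₁|v₂|w] = 
  [  1,  -3,   1]
  [ -3,  -3,   4]
R2 → R2 + (3)·R1
REF = 
  [  1,  -3,   1]
  [  0, -12,   7]

No row of the form [0 0 | nonzero], so the system is consistent. Back-substitution gives c₁ = -3/4, c₂ = -7/12: w = (-3/4)·v₁ + (-7/12)·v₂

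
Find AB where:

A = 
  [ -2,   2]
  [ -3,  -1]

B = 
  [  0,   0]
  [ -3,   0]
AB = 
  [ -6,   0]
  [  3,   0]

A is 2×2 and B is 2×2, so AB is 2×2. Each entry is (row of A)·(column of B):
AB[1,1] = (-2)(0) + (2)(-3) = -6
AB[1,2] = (-2)(0) + (2)(0) = 0
AB[2,1] = (-3)(0) + (-1)(-3) = 3
AB[2,2] = (-3)(0) + (-1)(0) = 0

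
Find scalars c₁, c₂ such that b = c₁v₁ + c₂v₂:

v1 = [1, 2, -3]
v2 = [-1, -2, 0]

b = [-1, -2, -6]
c1 = 2, c2 = 3

b = 2·v1 + 3·v2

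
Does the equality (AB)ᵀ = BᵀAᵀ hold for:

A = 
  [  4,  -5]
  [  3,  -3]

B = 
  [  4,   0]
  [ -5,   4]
Yes

(AB)ᵀ = 
  [ 41,  27]
  [-20, -12]

BᵀAᵀ = 
  [ 41,  27]
  [-20, -12]

Both sides are equal — this is the standard identity (AB)ᵀ = BᵀAᵀ, which holds for all A, B.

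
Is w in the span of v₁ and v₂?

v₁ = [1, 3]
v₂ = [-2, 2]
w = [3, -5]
Yes

Form the augmented matrix and row-reduce:
[v₁|v₂|w] = 
  [  1,  -2,   3]
  [  3,   2,  -5]
R2 → R2 - (3)·R1
REF = 
  [  1,  -2,   3]
  [  0,   8, -14]

No row of the form [0 0 | nonzero], so the system is consistent. Back-substitution gives c₁ = -1/2, c₂ = -7/4: w = (-1/2)·v₁ + (-7/4)·v₂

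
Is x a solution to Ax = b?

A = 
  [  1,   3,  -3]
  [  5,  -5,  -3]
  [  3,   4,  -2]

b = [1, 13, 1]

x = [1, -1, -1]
Yes

Ax = [1, 13, 1] = b ✓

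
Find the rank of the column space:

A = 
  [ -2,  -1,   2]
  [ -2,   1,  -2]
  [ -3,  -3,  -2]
dim(Col(A)) = 3

Row reduce:
R2 → R2 - (1)·R1
R3 → R3 - (3/2)·R1
R3 → R3 + (3/4)·R2
REF = 
  [ -2,  -1,   2]
  [  0,   2,  -4]
  [  0,   0,  -8]
Pivot columns: 1, 2, 3 → 3 pivots.
dim(Col(A)) = number of pivot columns = 3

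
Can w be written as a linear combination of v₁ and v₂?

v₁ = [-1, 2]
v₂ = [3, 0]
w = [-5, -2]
Yes

Form the augmented matrix and row-reduce:
[v₁|v₂|w] = 
  [ -1,   3,  -5]
  [  2,   0,  -2]
R2 → R2 + (2)·R1
REF = 
  [ -1,   3,  -5]
  [  0,   6, -12]

No row of the form [0 0 | nonzero], so the system is consistent. Back-substitution gives c₁ = -1, c₂ = -2: w = (-1)·v₁ + (-2)·v₂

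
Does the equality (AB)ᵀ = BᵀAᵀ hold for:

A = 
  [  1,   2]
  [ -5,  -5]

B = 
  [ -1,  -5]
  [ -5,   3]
Yes

(AB)ᵀ = 
  [-11,  30]
  [  1,  10]

BᵀAᵀ = 
  [-11,  30]
  [  1,  10]

Both sides are equal — this is the standard identity (AB)ᵀ = BᵀAᵀ, which holds for all A, B.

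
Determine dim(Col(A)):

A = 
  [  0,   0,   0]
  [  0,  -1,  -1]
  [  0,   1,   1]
Row reduce:
Swap R1 ↔ R2
R3 → R3 + (1)·R1
REF = 
  [  0,  -1,  -1]
  [  0,   0,   0]
  [  0,   0,   0]
Pivot columns: 2 → 1 pivot.
dim(Col(A)) = number of pivot columns = 1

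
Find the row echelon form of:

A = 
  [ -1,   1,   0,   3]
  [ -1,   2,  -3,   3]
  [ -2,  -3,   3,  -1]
Row operations:
R2 → R2 - (1)·R1
R3 → R3 - (2)·R1
R3 → R3 + (5)·R2

Resulting echelon form:
REF = 
  [ -1,   1,   0,   3]
  [  0,   1,  -3,   0]
  [  0,   0, -12,  -7]

Rank = 3 (number of non-zero pivot rows).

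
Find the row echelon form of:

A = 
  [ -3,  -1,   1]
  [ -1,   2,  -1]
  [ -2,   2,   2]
Row operations:
R2 → R2 - (1/3)·R1
R3 → R3 - (2/3)·R1
R3 → R3 - (8/7)·R2

Resulting echelon form:
REF = 
  [  -3,   -1,    1]
  [   0,  7/3, -4/3]
  [   0,    0, 20/7]

Rank = 3 (number of non-zero pivot rows).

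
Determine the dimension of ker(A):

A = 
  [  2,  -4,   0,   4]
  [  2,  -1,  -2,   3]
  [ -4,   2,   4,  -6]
nullity(A) = 2

Row reduce:
R2 → R2 - (1)·R1
R3 → R3 + (2)·R1
R3 → R3 + (2)·R2
REF = 
  [  2,  -4,   0,   4]
  [  0,   3,  -2,  -1]
  [  0,   0,   0,   0]
Pivot columns: 1, 2 → 2 pivots.
rank(A) = 2, so nullity(A) = 4 - 2 = 2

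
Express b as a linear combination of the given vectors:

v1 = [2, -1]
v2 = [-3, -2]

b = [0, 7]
c1 = -3, c2 = -2

b = -3·v1 + -2·v2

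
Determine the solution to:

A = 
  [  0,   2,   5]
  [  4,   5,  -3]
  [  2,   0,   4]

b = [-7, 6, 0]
Row reduce the augmented matrix [A|b]:
Swap R1 ↔ R2
R3 → R3 - (1/2)·R1
R3 → R3 + (5/4)·R2
REF = 
  [    4,     5,    -3,     6]
  [    0,     2,     5,    -7]
  [    0,     0,  47/4, -47/4]

Back-substitution:
x₃ = (-47/4) / (47/4) = -1
x₂ = (-7 - (5)(-1)) / 2 = -1
x₁ = (6 - (5)(-1) - (-3)(-1)) / 4 = 2

x = [2, -1, -1]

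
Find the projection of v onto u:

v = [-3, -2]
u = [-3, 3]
v·u = (-3)(-3) + (-2)(3) = 3
u·u = (-3)² + (3)² = 18
proj_u(v) = (v·u / u·u) × u = (3/18) × u = (1/6) × u

proj_u(v) = [-1/2, 1/2]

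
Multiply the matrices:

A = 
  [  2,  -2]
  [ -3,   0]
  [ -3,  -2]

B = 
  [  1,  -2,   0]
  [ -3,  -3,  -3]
AB = 
  [  8,   2,   6]
  [ -3,   6,   0]
  [  3,  12,   6]

A is 3×2 and B is 2×3, so AB is 3×3. Each entry is (row of A)·(column of B):
AB[1,1] = (2)(1) + (-2)(-3) = 8
AB[1,2] = (2)(-2) + (-2)(-3) = 2
AB[1,3] = (2)(0) + (-2)(-3) = 6
AB[2,1] = (-3)(1) + (0)(-3) = -3
AB[2,2] = (-3)(-2) + (0)(-3) = 6
AB[2,3] = (-3)(0) + (0)(-3) = 0
AB[3,1] = (-3)(1) + (-2)(-3) = 3
AB[3,2] = (-3)(-2) + (-2)(-3) = 12
AB[3,3] = (-3)(0) + (-2)(-3) = 6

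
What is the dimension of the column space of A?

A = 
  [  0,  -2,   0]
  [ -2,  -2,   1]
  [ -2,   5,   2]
Row reduce:
Swap R1 ↔ R2
R3 → R3 - (1)·R1
R3 → R3 + (7/2)·R2
REF = 
  [ -2,  -2,   1]
  [  0,  -2,   0]
  [  0,   0,   1]
Pivot columns: 1, 2, 3 → 3 pivots.
dim(Col(A)) = number of pivot columns = 3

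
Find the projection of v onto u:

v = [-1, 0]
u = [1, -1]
v·u = (-1)(1) + (0)(-1) = -1
u·u = (1)² + (-1)² = 2
proj_u(v) = (v·u / u·u) × u = (-1/2) × u

proj_u(v) = [-1/2, 1/2]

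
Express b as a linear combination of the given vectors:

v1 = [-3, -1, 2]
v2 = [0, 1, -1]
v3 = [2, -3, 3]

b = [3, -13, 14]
c1 = 1, c2 = -3, c3 = 3

b = 1·v1 + -3·v2 + 3·v3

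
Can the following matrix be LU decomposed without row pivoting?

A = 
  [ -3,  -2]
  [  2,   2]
Yes.
A[1,1] = -3 ≠ 0, so Gaussian elimination proceeds without a row swap: multiplier ℓ₂₁ = (2)/(-3) = -2/3, and U[2,2] = 2 - (-2/3)(-2) = 2/3.
L = 
  [   1,    0]
  [-2/3,    1]
U = 
  [ -3,  -2]
  [  0, 2/3]
Check row 2 of LU: [(-2/3)(-3), (-2/3)(-2) + (2/3)] = [2, 2] = row 2 of A ✓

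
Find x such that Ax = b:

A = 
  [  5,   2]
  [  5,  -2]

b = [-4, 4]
x = [0, -2]

Row reduce the augmented matrix [A|b]:
R2 → R2 - (1)·R1
REF = 
  [  5,   2,  -4]
  [  0,  -4,   8]

Back-substitution:
x₂ = 8 / (-4) = -2
x₁ = (-4 - (2)(-2)) / 5 = 0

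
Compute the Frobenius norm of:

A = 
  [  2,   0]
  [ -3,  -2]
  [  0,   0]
||A||_F = 4.123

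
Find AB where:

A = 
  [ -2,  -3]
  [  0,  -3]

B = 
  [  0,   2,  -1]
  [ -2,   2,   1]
AB = 
  [  6, -10,  -1]
  [  6,  -6,  -3]

A is 2×2 and B is 2×3, so AB is 2×3. Each entry is (row of A)·(column of B):
AB[1,1] = (-2)(0) + (-3)(-2) = 6
AB[1,2] = (-2)(2) + (-3)(2) = -10
AB[1,3] = (-2)(-1) + (-3)(1) = -1
AB[2,1] = (0)(0) + (-3)(-2) = 6
AB[2,2] = (0)(2) + (-3)(2) = -6
AB[2,3] = (0)(-1) + (-3)(1) = -3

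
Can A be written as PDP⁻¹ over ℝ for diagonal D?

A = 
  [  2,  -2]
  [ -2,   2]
Yes

tr(A) = 4, det(A) = 0
Characteristic polynomial: λ² - tr(A)λ + det(A) = λ² - 4λ
λ² - 4λ = λ(λ - 4)
Eigenvalues: 4, 0
λ=0: alg. mult. = 1, geom. mult. = 2 - rank(A - (0)I) = 2 - 1 = 1
λ=4: alg. mult. = 1, geom. mult. = 2 - rank(A - (4)I) = 2 - 1 = 1
Sum of geometric multiplicities equals n, so A has n independent eigenvectors.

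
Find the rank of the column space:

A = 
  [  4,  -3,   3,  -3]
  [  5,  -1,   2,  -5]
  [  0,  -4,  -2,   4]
dim(Col(A)) = 3

Row reduce:
R2 → R2 - (5/4)·R1
R3 → R3 + (16/11)·R2
REF = 
  [     4,     -3,      3,     -3]
  [     0,   11/4,   -7/4,   -5/4]
  [     0,      0, -50/11,  24/11]
Pivot columns: 1, 2, 3 → 3 pivots.
dim(Col(A)) = number of pivot columns = 3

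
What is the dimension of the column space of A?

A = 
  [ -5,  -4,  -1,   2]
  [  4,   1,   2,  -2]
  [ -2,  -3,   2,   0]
Row reduce:
R2 → R2 + (4/5)·R1
R3 → R3 - (2/5)·R1
R3 → R3 - (7/11)·R2
REF = 
  [   -5,    -4,    -1,     2]
  [    0, -11/5,   6/5,  -2/5]
  [    0,     0, 18/11, -6/11]
Pivot columns: 1, 2, 3 → 3 pivots.
dim(Col(A)) = number of pivot columns = 3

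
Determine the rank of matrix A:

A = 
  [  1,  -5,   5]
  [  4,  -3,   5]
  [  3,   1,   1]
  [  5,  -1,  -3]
rank(A) = 3

Row reduce:
R2 → R2 - (4)·R1
R3 → R3 - (3)·R1
R4 → R4 - (5)·R1
R3 → R3 - (16/17)·R2
R4 → R4 - (24/17)·R2
R4 → R4 + (58)·R3
REF = 
  [   1,   -5,    5]
  [   0,   17,  -15]
  [   0,    0, 2/17]
  [   0,    0,    0]
Pivot columns: 1, 2, 3 → 3 pivots.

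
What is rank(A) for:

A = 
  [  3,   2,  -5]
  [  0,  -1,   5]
rank(A) = 2

Row reduce:
(no row operations needed)
REF = 
  [  3,   2,  -5]
  [  0,  -1,   5]
Pivot columns: 1, 2 → 2 pivots.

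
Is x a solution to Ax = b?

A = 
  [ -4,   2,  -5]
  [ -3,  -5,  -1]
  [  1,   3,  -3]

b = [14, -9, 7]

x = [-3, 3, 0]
No

Ax = [18, -6, 6] ≠ b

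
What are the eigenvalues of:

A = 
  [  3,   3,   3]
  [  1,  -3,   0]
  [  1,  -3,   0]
Characteristic polynomial: det(λI - A) = λ³ - 15λ
The constant term is 0, so λ = 0 is a root: p(λ) = λ(λ² - 15)
λ² - 15 = 0  ⇒  λ = (0 ± √((0)² - 4·(-15)))/2 = (0 ± √(60))/2
  = √15,  -√15

λ = 0, √15, -√15  (≈ 0, 3.873, -3.873)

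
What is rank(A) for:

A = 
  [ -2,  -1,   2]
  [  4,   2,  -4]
rank(A) = 1

Row reduce:
R2 → R2 + (2)·R1
REF = 
  [ -2,  -1,   2]
  [  0,   0,   0]
Pivot columns: 1 → 1 pivot.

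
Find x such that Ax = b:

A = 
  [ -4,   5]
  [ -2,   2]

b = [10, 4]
x = [0, 2]

Row reduce the augmented matrix [A|b]:
R2 → R2 - (1/2)·R1
REF = 
  [  -4,    5,   10]
  [   0, -1/2,   -1]

Back-substitution:
x₂ = (-1) / (-1/2) = 2
x₁ = (10 - (5)(2)) / (-4) = 0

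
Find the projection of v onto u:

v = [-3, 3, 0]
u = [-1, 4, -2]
proj_u(v) = [-5/7, 20/7, -10/7]

v·u = (-3)(-1) + (3)(4) + (0)(-2) = 15
u·u = (-1)² + (4)² + (-2)² = 21
proj_u(v) = (v·u / u·u) × u = (15/21) × u = (5/7) × u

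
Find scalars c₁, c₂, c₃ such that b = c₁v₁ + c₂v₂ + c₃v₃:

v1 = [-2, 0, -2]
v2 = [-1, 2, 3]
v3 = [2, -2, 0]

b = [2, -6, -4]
c1 = 2, c2 = 0, c3 = 3

b = 2·v1 + 0·v2 + 3·v3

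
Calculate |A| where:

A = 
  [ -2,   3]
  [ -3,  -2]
13

For a 2×2 matrix, det = ad - bc = (-2)(-2) - (3)(-3) = 13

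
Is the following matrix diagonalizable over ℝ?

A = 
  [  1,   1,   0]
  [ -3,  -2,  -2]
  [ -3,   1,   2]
No

Characteristic polynomial: det(λI - A) = λ³ - λ² + λ - 10
By the rational root theorem any rational root is an integer dividing 10; none of those is a root, so p(λ) has no rational roots and hence (being an irreducible cubic) no repeated roots.
Discriminant of the cubic: Δ = -2563
Δ < 0 ⇒ one real eigenvalue and a complex-conjugate pair: λ ≈ 2.365, -0.6825 + 1.94i, -0.6825 - 1.94i
Has complex eigenvalues (not diagonalizable over ℝ).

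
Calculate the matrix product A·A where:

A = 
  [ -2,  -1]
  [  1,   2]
A² = A·A:
A²[1,1] = (-2)(-2) + (-1)(1) = 3
A²[1,2] = (-2)(-1) + (-1)(2) = 0
A²[2,1] = (1)(-2) + (2)(1) = 0
A²[2,2] = (1)(-1) + (2)(2) = 3
A² = 
  [  3,   0]
  [  0,   3]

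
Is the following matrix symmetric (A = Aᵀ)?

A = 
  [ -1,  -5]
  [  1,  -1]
No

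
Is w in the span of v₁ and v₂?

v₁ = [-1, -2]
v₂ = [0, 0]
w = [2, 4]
Yes

Form the augmented matrix and row-reduce:
[v₁|v₂|w] = 
  [ -1,   0,   2]
  [ -2,   0,   4]
R2 → R2 - (2)·R1
REF = 
  [ -1,   0,   2]
  [  0,   0,   0]

No row of the form [0 0 | nonzero], so the system is consistent. Back-substitution gives c₁ = -2, c₂ = 0: w = (-2)·v₁ + (0)·v₂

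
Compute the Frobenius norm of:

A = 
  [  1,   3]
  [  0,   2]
||A||_F = 3.742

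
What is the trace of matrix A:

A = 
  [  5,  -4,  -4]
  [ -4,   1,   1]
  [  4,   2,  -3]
3

tr(A) = 5 + 1 + -3 = 3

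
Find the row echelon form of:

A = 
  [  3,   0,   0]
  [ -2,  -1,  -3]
Row operations:
R2 → R2 + (2/3)·R1

Resulting echelon form:
REF = 
  [  3,   0,   0]
  [  0,  -1,  -3]

Rank = 2 (number of non-zero pivot rows).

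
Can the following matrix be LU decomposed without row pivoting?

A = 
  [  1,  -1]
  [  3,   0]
Yes.
A[1,1] = 1 ≠ 0, so Gaussian elimination proceeds without a row swap: multiplier ℓ₂₁ = (3)/(1) = 3, and U[2,2] = 0 - (3)(-1) = 3.
L = 
  [  1,   0]
  [  3,   1]
U = 
  [  1,  -1]
  [  0,   3]
Check row 2 of LU: [(3)(1), (3)(-1) + 3] = [3, 0] = row 2 of A ✓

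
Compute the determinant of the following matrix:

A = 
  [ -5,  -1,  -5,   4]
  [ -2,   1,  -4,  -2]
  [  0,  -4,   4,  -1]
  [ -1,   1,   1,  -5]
-326

Cofactor expansion along row 1: det(A) = a₁₁M₁₁ - a₁₂M₁₂ + a₁₃M₁₃ - a₁₄M₁₄

M₁₁ = det[[1, -4, -2]; [-4, 4, -1]; [1, 1, -5]]
  = (1)·((4)(-5) - (-1)(1)) - (-4)·((-4)(-5) - (-1)(1)) + (-2)·((-4)(1) - (4)(1))
  = (1)(-19) - (-4)(21) + (-2)(-8)
  = 81
M₁₂ = det[[-2, -4, -2]; [0, 4, -1]; [-1, 1, -5]]
  = (-2)·((4)(-5) - (-1)(1)) - (-4)·((0)(-5) - (-1)(-1)) + (-2)·((0)(1) - (4)(-1))
  = (-2)(-19) - (-4)(-1) + (-2)(4)
  = 26
M₁₃ = det[[-2, 1, -2]; [0, -4, -1]; [-1, 1, -5]]
  = (-2)·((-4)(-5) - (-1)(1)) - (1)·((0)(-5) - (-1)(-1)) + (-2)·((0)(1) - (-4)(-1))
  = (-2)(21) - (1)(-1) + (-2)(-4)
  = -33
M₁₄ = det[[-2, 1, -4]; [0, -4, 4]; [-1, 1, 1]]
  = (-2)·((-4)(1) - (4)(1)) - (1)·((0)(1) - (4)(-1)) + (-4)·((0)(1) - (-4)(-1))
  = (-2)(-8) - (1)(4) + (-4)(-4)
  = 28

det(A) = (-5)(81) - (-1)(26) + (-5)(-33) - (4)(28) = -326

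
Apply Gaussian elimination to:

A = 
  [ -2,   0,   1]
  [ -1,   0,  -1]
Row operations:
R2 → R2 - (1/2)·R1

Resulting echelon form:
REF = 
  [  -2,    0,    1]
  [   0,    0, -3/2]

Rank = 2 (number of non-zero pivot rows).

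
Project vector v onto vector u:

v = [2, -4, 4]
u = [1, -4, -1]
proj_u(v) = [7/9, -28/9, -7/9]

v·u = (2)(1) + (-4)(-4) + (4)(-1) = 14
u·u = (1)² + (-4)² + (-1)² = 18
proj_u(v) = (v·u / u·u) × u = (14/18) × u = (7/9) × u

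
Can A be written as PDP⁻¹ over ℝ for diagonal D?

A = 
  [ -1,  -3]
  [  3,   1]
No

tr(A) = 0, det(A) = 8
Characteristic polynomial: λ² - tr(A)λ + det(A) = λ² + 8
λ² + 8 = 0  ⇒  λ = (0 ± √((0)² - 4·(8)))/2 = (0 ± √(-32))/2
  = 2i√2,  -2i√2
Eigenvalues: 2i√2, -2i√2  (≈ 0 + 2.828i, 0 - 2.828i)
Has complex eigenvalues (not diagonalizable over ℝ).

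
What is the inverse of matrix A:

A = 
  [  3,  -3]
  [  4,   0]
det(A) = (3)(0) - (-3)(4) = 12
For a 2×2 matrix, A⁻¹ = (1/det(A)) · [[d, -b], [-c, a]]
    = (1/12) · [[0, 3], [-4, 3]]

A⁻¹ = 
  [   0,  1/4]
  [-1/3,  1/4]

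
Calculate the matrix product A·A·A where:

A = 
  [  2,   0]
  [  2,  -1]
A^3 = 
  [  8,   0]
  [  6,  -1]

A² = A·A:
A²[1,1] = (2)(2) + (0)(2) = 4
A²[1,2] = (2)(0) + (0)(-1) = 0
A²[2,1] = (2)(2) + (-1)(2) = 2
A²[2,2] = (2)(0) + (-1)(-1) = 1
A² = 
  [  4,   0]
  [  2,   1]

A^3 = A^2·A:
A^3[1,1] = (4)(2) + (0)(2) = 8
A^3[1,2] = (4)(0) + (0)(-1) = 0
A^3[2,1] = (2)(2) + (1)(2) = 6
A^3[2,2] = (2)(0) + (1)(-1) = -1
A^3 = 
  [  8,   0]
  [  6,  -1]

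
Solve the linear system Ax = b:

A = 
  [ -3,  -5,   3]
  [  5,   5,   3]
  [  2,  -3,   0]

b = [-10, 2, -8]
x = [-1, 2, -1]

Row reduce the augmented matrix [A|b]:
R2 → R2 + (5/3)·R1
R3 → R3 + (2/3)·R1
R3 → R3 - (19/10)·R2
REF = 
  [   -3,    -5,     3,   -10]
  [    0, -10/3,     8, -44/3]
  [    0,     0, -66/5,  66/5]

Back-substitution:
x₃ = (66/5) / (-66/5) = -1
x₂ = (-44/3 - (8)(-1)) / (-10/3) = 2
x₁ = (-10 - (-5)(2) - (3)(-1)) / (-3) = -1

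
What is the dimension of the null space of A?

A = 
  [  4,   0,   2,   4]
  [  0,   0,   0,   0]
nullity(A) = 3

Row reduce:
(no row operations needed)
REF = 
  [  4,   0,   2,   4]
  [  0,   0,   0,   0]
Pivot columns: 1 → 1 pivot.
rank(A) = 1, so nullity(A) = 4 - 1 = 3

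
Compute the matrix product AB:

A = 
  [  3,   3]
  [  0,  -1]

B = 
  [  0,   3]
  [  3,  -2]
A is 2×2 and B is 2×2, so AB is 2×2. Each entry is (row of A)·(column of B):
AB[1,1] = (3)(0) + (3)(3) = 9
AB[1,2] = (3)(3) + (3)(-2) = 3
AB[2,1] = (0)(0) + (-1)(3) = -3
AB[2,2] = (0)(3) + (-1)(-2) = 2

AB = 
  [  9,   3]
  [ -3,   2]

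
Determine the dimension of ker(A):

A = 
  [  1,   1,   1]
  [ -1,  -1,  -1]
nullity(A) = 2

Row reduce:
R2 → R2 + (1)·R1
REF = 
  [  1,   1,   1]
  [  0,   0,   0]
Pivot columns: 1 → 1 pivot.
rank(A) = 1, so nullity(A) = 3 - 1 = 2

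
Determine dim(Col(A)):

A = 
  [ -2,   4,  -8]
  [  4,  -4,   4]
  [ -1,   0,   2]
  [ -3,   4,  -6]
dim(Col(A)) = 2

Row reduce:
R2 → R2 + (2)·R1
R3 → R3 - (1/2)·R1
R4 → R4 - (3/2)·R1
R3 → R3 + (1/2)·R2
R4 → R4 + (1/2)·R2
REF = 
  [ -2,   4,  -8]
  [  0,   4, -12]
  [  0,   0,   0]
  [  0,   0,   0]
Pivot columns: 1, 2 → 2 pivots.
dim(Col(A)) = number of pivot columns = 2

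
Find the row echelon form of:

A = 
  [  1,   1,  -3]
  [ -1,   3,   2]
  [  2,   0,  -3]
Row operations:
R2 → R2 + (1)·R1
R3 → R3 - (2)·R1
R3 → R3 + (1/2)·R2

Resulting echelon form:
REF = 
  [  1,   1,  -3]
  [  0,   4,  -1]
  [  0,   0, 5/2]

Rank = 3 (number of non-zero pivot rows).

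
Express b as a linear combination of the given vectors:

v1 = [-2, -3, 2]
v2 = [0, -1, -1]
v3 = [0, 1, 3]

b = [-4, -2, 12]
c1 = 2, c2 = -2, c3 = 2

b = 2·v1 + -2·v2 + 2·v3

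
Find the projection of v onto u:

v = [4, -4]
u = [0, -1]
proj_u(v) = [0, -4]

v·u = (4)(0) + (-4)(-1) = 4
u·u = (0)² + (-1)² = 1
proj_u(v) = (v·u / u·u) × u = (4/1) × u = (4) × u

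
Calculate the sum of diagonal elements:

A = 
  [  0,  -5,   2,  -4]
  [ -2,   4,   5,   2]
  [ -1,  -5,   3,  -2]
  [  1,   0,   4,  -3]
4

tr(A) = 0 + 4 + 3 + -3 = 4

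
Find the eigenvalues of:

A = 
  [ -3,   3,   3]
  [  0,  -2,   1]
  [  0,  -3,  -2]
Characteristic polynomial: det(λI - A) = λ³ + 7λ² + 19λ + 21
Testing integer divisors of the constant term: p(-3) = 0, so (λ + 3) is a factor:
p(λ) = (λ + 3)(λ² + 4λ + 7)
λ² + 4λ + 7 = 0  ⇒  λ = (-4 ± √((4)² - 4·(7)))/2 = (-4 ± √(-12))/2
  = -2 + i√3,  -2 - i√3

λ = -3, -2 + i√3, -2 - i√3  (≈ -3, -2 + 1.732i, -2 - 1.732i)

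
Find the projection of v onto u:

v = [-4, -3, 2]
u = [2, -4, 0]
proj_u(v) = [2/5, -4/5, 0]

v·u = (-4)(2) + (-3)(-4) + (2)(0) = 4
u·u = (2)² + (-4)² + (0)² = 20
proj_u(v) = (v·u / u·u) × u = (4/20) × u = (1/5) × u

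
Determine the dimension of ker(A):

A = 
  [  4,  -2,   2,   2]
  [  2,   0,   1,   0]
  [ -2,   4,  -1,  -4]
nullity(A) = 2

Row reduce:
R2 → R2 - (1/2)·R1
R3 → R3 + (1/2)·R1
R3 → R3 - (3)·R2
REF = 
  [  4,  -2,   2,   2]
  [  0,   1,   0,  -1]
  [  0,   0,   0,   0]
Pivot columns: 1, 2 → 2 pivots.
rank(A) = 2, so nullity(A) = 4 - 2 = 2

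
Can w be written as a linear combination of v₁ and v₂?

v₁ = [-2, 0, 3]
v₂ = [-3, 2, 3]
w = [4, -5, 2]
No

Form the augmented matrix and row-reduce:
[v₁|v₂|w] = 
  [ -2,  -3,   4]
  [  0,   2,  -5]
  [  3,   3,   2]
R3 → R3 + (3/2)·R1
R3 → R3 + (3/4)·R2
REF = 
  [  -2,   -3,    4]
  [   0,    2,   -5]
  [   0,    0, 17/4]

Row 3 reads [0 0 | 17/4], i.e. 0 = 17/4, so the system is inconsistent and w ∉ span{v₁, v₂}.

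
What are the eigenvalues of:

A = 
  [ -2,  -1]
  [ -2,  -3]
λ = -1, -4

tr(A) = -5, det(A) = 4
Characteristic polynomial: λ² - tr(A)λ + det(A) = λ² + 5λ + 4
λ² + 5λ + 4 = (λ + 4)(λ + 1)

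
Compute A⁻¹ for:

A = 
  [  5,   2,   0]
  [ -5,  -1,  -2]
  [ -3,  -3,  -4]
det(A) = (5)·((-1)(-4) - (-2)(-3)) - (2)·((-5)(-4) - (-2)(-3)) + (0)·((-5)(-3) - (-1)(-3))
  = (5)(-2) - (2)(14) + (0)(12)
  = -38
det(A) = -38 ≠ 0, so A is invertible.

Cofactors Cᵢⱼ = (-1)ⁱ⁺ʲ·Mᵢⱼ:
C = 
  [ -2, -14,  12]
  [  8, -20,   9]
  [ -4,  10,   5]

adj(A) = Cᵀ:
adj(A) = 
  [ -2,   8,  -4]
  [-14, -20,  10]
  [ 12,   9,   5]

A⁻¹ = (-1/38) · adj(A):
A⁻¹ = 
  [ 1/19, -4/19,  2/19]
  [ 7/19, 10/19, -5/19]
  [-6/19, -9/38, -5/38]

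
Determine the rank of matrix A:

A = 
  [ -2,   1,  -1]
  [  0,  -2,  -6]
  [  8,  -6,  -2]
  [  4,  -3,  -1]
Row reduce:
R3 → R3 + (4)·R1
R4 → R4 + (2)·R1
R3 → R3 - (1)·R2
R4 → R4 - (1/2)·R2
REF = 
  [ -2,   1,  -1]
  [  0,  -2,  -6]
  [  0,   0,   0]
  [  0,   0,   0]
Pivot columns: 1, 2 → 2 pivots.

rank(A) = 2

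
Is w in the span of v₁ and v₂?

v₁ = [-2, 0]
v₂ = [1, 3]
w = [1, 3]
Yes

Form the augmented matrix and row-reduce:
[v₁|v₂|w] = 
  [ -2,   1,   1]
  [  0,   3,   3]
(already in echelon form — no row operations needed)

No row of the form [0 0 | nonzero], so the system is consistent. Back-substitution gives c₁ = 0, c₂ = 1: w = (0)·v₁ + (1)·v₂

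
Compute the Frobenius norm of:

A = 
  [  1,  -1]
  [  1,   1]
||A||_F = 2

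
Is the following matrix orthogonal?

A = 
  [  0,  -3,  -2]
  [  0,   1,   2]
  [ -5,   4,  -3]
No

AᵀA = 
  [ 25, -20,  15]
  [-20,  26,  -4]
  [ 15,  -4,  17]
≠ I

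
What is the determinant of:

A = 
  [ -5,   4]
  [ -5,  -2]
For a 2×2 matrix, det = ad - bc = (-5)(-2) - (4)(-5) = 30

det(A) = 30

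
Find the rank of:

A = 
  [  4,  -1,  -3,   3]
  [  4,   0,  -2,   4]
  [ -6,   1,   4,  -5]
rank(A) = 2

Row reduce:
R2 → R2 - (1)·R1
R3 → R3 + (3/2)·R1
R3 → R3 + (1/2)·R2
REF = 
  [  4,  -1,  -3,   3]
  [  0,   1,   1,   1]
  [  0,   0,   0,   0]
Pivot columns: 1, 2 → 2 pivots.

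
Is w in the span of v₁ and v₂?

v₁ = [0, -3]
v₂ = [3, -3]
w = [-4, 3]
Yes

Form the augmented matrix and row-reduce:
[v₁|v₂|w] = 
  [  0,   3,  -4]
  [ -3,  -3,   3]
Swap R1 ↔ R2
REF = 
  [ -3,  -3,   3]
  [  0,   3,  -4]

No row of the form [0 0 | nonzero], so the system is consistent. Back-substitution gives c₁ = 1/3, c₂ = -4/3: w = (1/3)·v₁ + (-4/3)·v₂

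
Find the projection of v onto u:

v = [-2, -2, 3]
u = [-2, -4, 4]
proj_u(v) = [-4/3, -8/3, 8/3]

v·u = (-2)(-2) + (-2)(-4) + (3)(4) = 24
u·u = (-2)² + (-4)² + (4)² = 36
proj_u(v) = (v·u / u·u) × u = (24/36) × u = (2/3) × u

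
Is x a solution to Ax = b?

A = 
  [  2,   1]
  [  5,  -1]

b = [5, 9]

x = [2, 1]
Yes

Ax = [5, 9] = b ✓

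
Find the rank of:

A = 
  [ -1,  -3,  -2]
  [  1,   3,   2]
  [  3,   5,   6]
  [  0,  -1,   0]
rank(A) = 2

Row reduce:
R2 → R2 + (1)·R1
R3 → R3 + (3)·R1
Swap R2 ↔ R3
R4 → R4 - (1/4)·R2
REF = 
  [ -1,  -3,  -2]
  [  0,  -4,   0]
  [  0,   0,   0]
  [  0,   0,   0]
Pivot columns: 1, 2 → 2 pivots.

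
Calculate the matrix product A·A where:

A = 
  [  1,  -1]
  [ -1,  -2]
A² = A·A:
A²[1,1] = (1)(1) + (-1)(-1) = 2
A²[1,2] = (1)(-1) + (-1)(-2) = 1
A²[2,1] = (-1)(1) + (-2)(-1) = 1
A²[2,2] = (-1)(-1) + (-2)(-2) = 5
A² = 
  [  2,   1]
  [  1,   5]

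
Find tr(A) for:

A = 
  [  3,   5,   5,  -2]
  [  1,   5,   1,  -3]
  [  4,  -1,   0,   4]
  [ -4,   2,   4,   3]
11

tr(A) = 3 + 5 + 0 + 3 = 11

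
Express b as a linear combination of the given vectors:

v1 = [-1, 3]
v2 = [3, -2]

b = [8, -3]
c1 = 1, c2 = 3

b = 1·v1 + 3·v2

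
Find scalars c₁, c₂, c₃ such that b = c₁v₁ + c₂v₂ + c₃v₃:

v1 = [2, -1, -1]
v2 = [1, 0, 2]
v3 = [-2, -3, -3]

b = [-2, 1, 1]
c1 = -1, c2 = 0, c3 = 0

b = -1·v1 + 0·v2 + 0·v3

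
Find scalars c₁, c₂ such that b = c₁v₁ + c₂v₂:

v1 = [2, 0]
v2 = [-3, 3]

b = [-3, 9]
c1 = 3, c2 = 3

b = 3·v1 + 3·v2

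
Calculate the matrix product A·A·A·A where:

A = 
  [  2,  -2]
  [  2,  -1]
A^4 = 
  [ -4,   6]
  [ -6,   5]

A² = A·A:
A²[1,1] = (2)(2) + (-2)(2) = 0
A²[1,2] = (2)(-2) + (-2)(-1) = -2
A²[2,1] = (2)(2) + (-1)(2) = 2
A²[2,2] = (2)(-2) + (-1)(-1) = -3
A² = 
  [  0,  -2]
  [  2,  -3]

A^3 = A^2·A:
A^3[1,1] = (0)(2) + (-2)(2) = -4
A^3[1,2] = (0)(-2) + (-2)(-1) = 2
A^3[2,1] = (2)(2) + (-3)(2) = -2
A^3[2,2] = (2)(-2) + (-3)(-1) = -1
A^3 = 
  [ -4,   2]
  [ -2,  -1]

A^4 = A^3·A:
A^4[1,1] = (-4)(2) + (2)(2) = -4
A^4[1,2] = (-4)(-2) + (2)(-1) = 6
A^4[2,1] = (-2)(2) + (-1)(2) = -6
A^4[2,2] = (-2)(-2) + (-1)(-1) = 5
A^4 = 
  [ -4,   6]
  [ -6,   5]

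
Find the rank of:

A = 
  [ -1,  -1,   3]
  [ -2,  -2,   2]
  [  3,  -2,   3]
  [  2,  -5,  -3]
Row reduce:
R2 → R2 - (2)·R1
R3 → R3 + (3)·R1
R4 → R4 + (2)·R1
Swap R2 ↔ R3
R4 → R4 - (7/5)·R2
R4 → R4 - (69/20)·R3
REF = 
  [ -1,  -1,   3]
  [  0,  -5,  12]
  [  0,   0,  -4]
  [  0,   0,   0]
Pivot columns: 1, 2, 3 → 3 pivots.

rank(A) = 3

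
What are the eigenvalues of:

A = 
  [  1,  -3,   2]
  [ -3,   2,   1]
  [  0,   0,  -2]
λ = -2, (3 + √37)/2, (3 - √37)/2  (≈ -2, 4.541, -1.541)

Characteristic polynomial: det(λI - A) = λ³ - λ² - 13λ - 14
Testing integer divisors of the constant term: p(-2) = 0, so (λ + 2) is a factor:
p(λ) = (λ + 2)(λ² - 3λ - 7)
λ² - 3λ - 7 = 0  ⇒  λ = (3 ± √((-3)² - 4·(-7)))/2 = (3 ± √(37))/2
  = (3 + √37)/2,  (3 - √37)/2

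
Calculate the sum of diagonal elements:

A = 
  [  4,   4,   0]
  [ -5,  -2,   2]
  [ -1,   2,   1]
3

tr(A) = 4 + -2 + 1 = 3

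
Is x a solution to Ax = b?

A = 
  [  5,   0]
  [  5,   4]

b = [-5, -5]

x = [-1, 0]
Yes

Ax = [-5, -5] = b ✓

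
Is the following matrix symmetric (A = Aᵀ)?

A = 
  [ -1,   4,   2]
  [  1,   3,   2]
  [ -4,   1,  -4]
No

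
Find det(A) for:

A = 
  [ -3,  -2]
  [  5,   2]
4

For a 2×2 matrix, det = ad - bc = (-3)(2) - (-2)(5) = 4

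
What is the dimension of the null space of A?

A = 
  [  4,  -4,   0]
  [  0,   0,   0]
nullity(A) = 2

Row reduce:
(no row operations needed)
REF = 
  [  4,  -4,   0]
  [  0,   0,   0]
Pivot columns: 1 → 1 pivot.
rank(A) = 1, so nullity(A) = 3 - 1 = 2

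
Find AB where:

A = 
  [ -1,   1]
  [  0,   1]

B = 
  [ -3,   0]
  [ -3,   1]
AB = 
  [  0,   1]
  [ -3,   1]

A is 2×2 and B is 2×2, so AB is 2×2. Each entry is (row of A)·(column of B):
AB[1,1] = (-1)(-3) + (1)(-3) = 0
AB[1,2] = (-1)(0) + (1)(1) = 1
AB[2,1] = (0)(-3) + (1)(-3) = -3
AB[2,2] = (0)(0) + (1)(1) = 1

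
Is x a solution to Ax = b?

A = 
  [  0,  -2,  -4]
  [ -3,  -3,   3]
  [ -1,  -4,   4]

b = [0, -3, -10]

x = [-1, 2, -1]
No

Ax = [0, -6, -11] ≠ b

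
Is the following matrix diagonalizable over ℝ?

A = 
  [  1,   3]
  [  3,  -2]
Yes

tr(A) = -1, det(A) = -11
Characteristic polynomial: λ² - tr(A)λ + det(A) = λ² + λ - 11
λ² + λ - 11 = 0  ⇒  λ = (-1 ± √((1)² - 4·(-11)))/2 = (-1 ± √(45))/2
  = (-1 + 3√5)/2,  (-1 - 3√5)/2
Eigenvalues: (-1 + 3√5)/2, (-1 - 3√5)/2  (≈ 2.854, -3.854)
The two irrational eigenvalues are distinct (simple), so each has alg. mult. = geom. mult. = 1.
Sum of geometric multiplicities equals n, so A has n independent eigenvectors.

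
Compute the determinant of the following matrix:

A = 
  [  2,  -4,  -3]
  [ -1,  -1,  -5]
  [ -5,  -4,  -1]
Cofactor expansion along row 1:
det(A) = (2)·((-1)(-1) - (-5)(-4)) - (-4)·((-1)(-1) - (-5)(-5)) + (-3)·((-1)(-4) - (-1)(-5))
  = (2)(-19) - (-4)(-24) + (-3)(-1)
  = -131

det(A) = -131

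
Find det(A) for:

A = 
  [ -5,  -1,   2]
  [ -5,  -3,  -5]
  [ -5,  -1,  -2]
-40

Cofactor expansion along row 1:
det(A) = (-5)·((-3)(-2) - (-5)(-1)) - (-1)·((-5)(-2) - (-5)(-5)) + (2)·((-5)(-1) - (-3)(-5))
  = (-5)(1) - (-1)(-15) + (2)(-10)
  = -40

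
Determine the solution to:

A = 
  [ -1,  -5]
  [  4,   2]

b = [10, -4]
x = [0, -2]

Row reduce the augmented matrix [A|b]:
R2 → R2 + (4)·R1
REF = 
  [ -1,  -5,  10]
  [  0, -18,  36]

Back-substitution:
x₂ = 36 / (-18) = -2
x₁ = (10 - (-5)(-2)) / (-1) = 0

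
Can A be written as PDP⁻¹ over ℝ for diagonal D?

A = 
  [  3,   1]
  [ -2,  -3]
Yes

tr(A) = 0, det(A) = -7
Characteristic polynomial: λ² - tr(A)λ + det(A) = λ² - 7
λ² - 7 = 0  ⇒  λ = (0 ± √((0)² - 4·(-7)))/2 = (0 ± √(28))/2
  = √7,  -√7
Eigenvalues: √7, -√7  (≈ 2.646, -2.646)
The two irrational eigenvalues are distinct (simple), so each has alg. mult. = geom. mult. = 1.
Sum of geometric multiplicities equals n, so A has n independent eigenvectors.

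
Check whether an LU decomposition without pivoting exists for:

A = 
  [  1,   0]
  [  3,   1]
Yes.
A[1,1] = 1 ≠ 0, so Gaussian elimination proceeds without a row swap: multiplier ℓ₂₁ = (3)/(1) = 3, and U[2,2] = 1 - (3)(0) = 1.
L = 
  [  1,   0]
  [  3,   1]
U = 
  [  1,   0]
  [  0,   1]
Check row 2 of LU: [(3)(1), (3)(0) + 1] = [3, 1] = row 2 of A ✓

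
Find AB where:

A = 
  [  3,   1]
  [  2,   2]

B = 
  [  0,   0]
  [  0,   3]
AB = 
  [  0,   3]
  [  0,   6]

A is 2×2 and B is 2×2, so AB is 2×2. Each entry is (row of A)·(column of B):
AB[1,1] = (3)(0) + (1)(0) = 0
AB[1,2] = (3)(0) + (1)(3) = 3
AB[2,1] = (2)(0) + (2)(0) = 0
AB[2,2] = (2)(0) + (2)(3) = 6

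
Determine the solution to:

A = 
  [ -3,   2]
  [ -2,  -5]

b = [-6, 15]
Row reduce the augmented matrix [A|b]:
R2 → R2 - (2/3)·R1
REF = 
  [   -3,     2,    -6]
  [    0, -19/3,    19]

Back-substitution:
x₂ = 19 / (-19/3) = -3
x₁ = (-6 - (2)(-3)) / (-3) = 0

x = [0, -3]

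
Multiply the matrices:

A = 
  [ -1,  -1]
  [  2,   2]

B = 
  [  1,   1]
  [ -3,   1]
A is 2×2 and B is 2×2, so AB is 2×2. Each entry is (row of A)·(column of B):
AB[1,1] = (-1)(1) + (-1)(-3) = 2
AB[1,2] = (-1)(1) + (-1)(1) = -2
AB[2,1] = (2)(1) + (2)(-3) = -4
AB[2,2] = (2)(1) + (2)(1) = 4

AB = 
  [  2,  -2]
  [ -4,   4]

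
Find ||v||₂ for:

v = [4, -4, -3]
6.403

||v||₂ = √((4)² + (-4)² + (-3)²) = √41 = 6.403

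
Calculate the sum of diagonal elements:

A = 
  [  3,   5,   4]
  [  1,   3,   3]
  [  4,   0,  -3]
3

tr(A) = 3 + 3 + -3 = 3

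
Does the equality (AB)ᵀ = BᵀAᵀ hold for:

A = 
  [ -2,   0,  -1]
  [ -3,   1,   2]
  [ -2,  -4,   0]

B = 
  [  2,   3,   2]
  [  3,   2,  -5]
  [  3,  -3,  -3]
Yes

(AB)ᵀ = 
  [ -7,   3, -16]
  [ -3, -13, -14]
  [ -1, -17,  16]

BᵀAᵀ = 
  [ -7,   3, -16]
  [ -3, -13, -14]
  [ -1, -17,  16]

Both sides are equal — this is the standard identity (AB)ᵀ = BᵀAᵀ, which holds for all A, B.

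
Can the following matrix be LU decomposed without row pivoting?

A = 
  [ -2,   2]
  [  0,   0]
Yes.
A[1,1] = -2 ≠ 0, so Gaussian elimination proceeds without a row swap: multiplier ℓ₂₁ = (0)/(-2) = 0, and U[2,2] = 0 - (0)(2) = 0.
L = 
  [  1,   0]
  [  0,   1]
U = 
  [ -2,   2]
  [  0,   0]
Check row 2 of LU: [(0)(-2), (0)(2) + 0] = [0, 0] = row 2 of A ✓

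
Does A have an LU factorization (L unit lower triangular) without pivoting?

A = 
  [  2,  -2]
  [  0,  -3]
Yes.
A[1,1] = 2 ≠ 0, so Gaussian elimination proceeds without a row swap: multiplier ℓ₂₁ = (0)/(2) = 0, and U[2,2] = -3 - (0)(-2) = -3.
L = 
  [  1,   0]
  [  0,   1]
U = 
  [  2,  -2]
  [  0,  -3]
Check row 2 of LU: [(0)(2), (0)(-2) + (-3)] = [0, -3] = row 2 of A ✓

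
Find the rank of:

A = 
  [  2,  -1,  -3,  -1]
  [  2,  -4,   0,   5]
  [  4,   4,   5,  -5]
Row reduce:
R2 → R2 - (1)·R1
R3 → R3 - (2)·R1
R3 → R3 + (2)·R2
REF = 
  [  2,  -1,  -3,  -1]
  [  0,  -3,   3,   6]
  [  0,   0,  17,   9]
Pivot columns: 1, 2, 3 → 3 pivots.

rank(A) = 3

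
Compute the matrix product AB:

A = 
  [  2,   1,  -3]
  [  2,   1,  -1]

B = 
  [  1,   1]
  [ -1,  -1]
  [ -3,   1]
A is 2×3 and B is 3×2, so AB is 2×2. Each entry is (row of A)·(column of B):
AB[1,1] = (2)(1) + (1)(-1) + (-3)(-3) = 10
AB[1,2] = (2)(1) + (1)(-1) + (-3)(1) = -2
AB[2,1] = (2)(1) + (1)(-1) + (-1)(-3) = 4
AB[2,2] = (2)(1) + (1)(-1) + (-1)(1) = 0

AB = 
  [ 10,  -2]
  [  4,   0]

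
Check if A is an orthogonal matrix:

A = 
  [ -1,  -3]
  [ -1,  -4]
No

AᵀA = 
  [  2,   7]
  [  7,  25]
≠ I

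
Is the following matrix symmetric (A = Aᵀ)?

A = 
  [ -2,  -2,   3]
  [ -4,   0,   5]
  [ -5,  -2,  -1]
No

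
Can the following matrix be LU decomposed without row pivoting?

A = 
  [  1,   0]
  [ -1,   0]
Yes.
A[1,1] = 1 ≠ 0, so Gaussian elimination proceeds without a row swap: multiplier ℓ₂₁ = (-1)/(1) = -1, and U[2,2] = 0 - (-1)(0) = 0.
L = 
  [  1,   0]
  [ -1,   1]
U = 
  [  1,   0]
  [  0,   0]
Check row 2 of LU: [(-1)(1), (-1)(0) + 0] = [-1, 0] = row 2 of A ✓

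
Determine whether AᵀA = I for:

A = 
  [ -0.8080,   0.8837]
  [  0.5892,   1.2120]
No

AᵀA = 
  [  1,   0.0001]
  [  0.0001,   2.2499]
≠ I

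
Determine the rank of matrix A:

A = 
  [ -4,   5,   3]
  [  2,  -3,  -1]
Row reduce:
R2 → R2 + (1/2)·R1
REF = 
  [  -4,    5,    3]
  [   0, -1/2,  1/2]
Pivot columns: 1, 2 → 2 pivots.

rank(A) = 2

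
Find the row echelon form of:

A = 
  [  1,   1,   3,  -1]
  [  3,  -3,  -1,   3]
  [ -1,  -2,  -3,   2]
Row operations:
R2 → R2 - (3)·R1
R3 → R3 + (1)·R1
R3 → R3 - (1/6)·R2

Resulting echelon form:
REF = 
  [  1,   1,   3,  -1]
  [  0,  -6, -10,   6]
  [  0,   0, 5/3,   0]

Rank = 3 (number of non-zero pivot rows).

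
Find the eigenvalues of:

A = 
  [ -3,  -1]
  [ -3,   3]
λ = 2√3, -2√3  (≈ 3.464, -3.464)

tr(A) = 0, det(A) = -12
Characteristic polynomial: λ² - tr(A)λ + det(A) = λ² - 12
λ² - 12 = 0  ⇒  λ = (0 ± √((0)² - 4·(-12)))/2 = (0 ± √(48))/2
  = 2√3,  -2√3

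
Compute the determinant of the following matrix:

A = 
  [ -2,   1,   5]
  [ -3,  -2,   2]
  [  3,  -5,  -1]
Cofactor expansion along row 1:
det(A) = (-2)·((-2)(-1) - (2)(-5)) - (1)·((-3)(-1) - (2)(3)) + (5)·((-3)(-5) - (-2)(3))
  = (-2)(12) - (1)(-3) + (5)(21)
  = 84

det(A) = 84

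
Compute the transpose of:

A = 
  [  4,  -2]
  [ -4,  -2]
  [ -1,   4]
Aᵀ = 
  [  4,  -4,  -1]
  [ -2,  -2,   4]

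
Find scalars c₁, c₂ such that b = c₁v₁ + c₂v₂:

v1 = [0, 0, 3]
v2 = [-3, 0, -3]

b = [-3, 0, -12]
c1 = -3, c2 = 1

b = -3·v1 + 1·v2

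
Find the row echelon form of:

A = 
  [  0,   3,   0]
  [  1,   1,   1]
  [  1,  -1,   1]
Row operations:
Swap R1 ↔ R2
R3 → R3 - (1)·R1
R3 → R3 + (2/3)·R2

Resulting echelon form:
REF = 
  [  1,   1,   1]
  [  0,   3,   0]
  [  0,   0,   0]

Rank = 2 (number of non-zero pivot rows).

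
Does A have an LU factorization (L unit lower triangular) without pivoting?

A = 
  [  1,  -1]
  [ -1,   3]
Yes.
A[1,1] = 1 ≠ 0, so Gaussian elimination proceeds without a row swap: multiplier ℓ₂₁ = (-1)/(1) = -1, and U[2,2] = 3 - (-1)(-1) = 2.
L = 
  [  1,   0]
  [ -1,   1]
U = 
  [  1,  -1]
  [  0,   2]
Check row 2 of LU: [(-1)(1), (-1)(-1) + 2] = [-1, 3] = row 2 of A ✓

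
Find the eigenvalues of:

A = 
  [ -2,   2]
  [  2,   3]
λ = (1 + √41)/2, (1 - √41)/2  (≈ 3.702, -2.702)

tr(A) = 1, det(A) = -10
Characteristic polynomial: λ² - tr(A)λ + det(A) = λ² - λ - 10
λ² - λ - 10 = 0  ⇒  λ = (1 ± √((-1)² - 4·(-10)))/2 = (1 ± √(41))/2
  = (1 + √41)/2,  (1 - √41)/2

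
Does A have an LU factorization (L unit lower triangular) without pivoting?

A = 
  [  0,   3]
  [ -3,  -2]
No.
A[1,1] = 0 but A[2,1] = -3 ≠ 0. Any LU with L unit lower triangular has (LU)[1,1] = U[1,1] and (LU)[2,1] = L[2,1]·U[1,1]; matching A forces U[1,1] = 0, which then forces (LU)[2,1] = 0 ≠ -3. A row swap (pivoting) is required.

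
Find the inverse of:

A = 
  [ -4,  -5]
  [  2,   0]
det(A) = (-4)(0) - (-5)(2) = 10
For a 2×2 matrix, A⁻¹ = (1/det(A)) · [[d, -b], [-c, a]]
    = (1/10) · [[0, 5], [-2, -4]]

A⁻¹ = 
  [   0,  1/2]
  [-1/5, -2/5]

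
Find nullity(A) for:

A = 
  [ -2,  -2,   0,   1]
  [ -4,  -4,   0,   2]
nullity(A) = 3

Row reduce:
R2 → R2 - (2)·R1
REF = 
  [ -2,  -2,   0,   1]
  [  0,   0,   0,   0]
Pivot columns: 1 → 1 pivot.
rank(A) = 1, so nullity(A) = 4 - 1 = 3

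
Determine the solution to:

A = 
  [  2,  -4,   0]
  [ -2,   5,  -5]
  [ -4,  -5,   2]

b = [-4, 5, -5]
x = [0, 1, 0]

Row reduce the augmented matrix [A|b]:
R2 → R2 + (1)·R1
R3 → R3 + (2)·R1
R3 → R3 + (13)·R2
REF = 
  [  2,  -4,   0,  -4]
  [  0,   1,  -5,   1]
  [  0,   0, -63,   0]

Back-substitution:
x₃ = 0 / (-63) = 0
x₂ = (1 - (-5)(0)) / 1 = 1
x₁ = (-4 - (-4)(1) - (0)(0)) / 2 = 0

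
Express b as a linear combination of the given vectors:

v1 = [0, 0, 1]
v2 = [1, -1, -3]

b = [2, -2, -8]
c1 = -2, c2 = 2

b = -2·v1 + 2·v2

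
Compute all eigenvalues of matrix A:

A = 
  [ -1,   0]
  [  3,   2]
λ = 2, -1

tr(A) = 1, det(A) = -2
Characteristic polynomial: λ² - tr(A)λ + det(A) = λ² - λ - 2
λ² - λ - 2 = (λ + 1)(λ - 2)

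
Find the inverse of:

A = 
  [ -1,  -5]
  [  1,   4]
det(A) = (-1)(4) - (-5)(1) = 1
For a 2×2 matrix, A⁻¹ = (1/det(A)) · [[d, -b], [-c, a]]
    = (1) · [[4, 5], [-1, -1]]

A⁻¹ = 
  [  4,   5]
  [ -1,  -1]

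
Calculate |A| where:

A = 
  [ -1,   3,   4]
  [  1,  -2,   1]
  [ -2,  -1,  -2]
-25

Cofactor expansion along row 1:
det(A) = (-1)·((-2)(-2) - (1)(-1)) - (3)·((1)(-2) - (1)(-2)) + (4)·((1)(-1) - (-2)(-2))
  = (-1)(5) - (3)(0) + (4)(-5)
  = -25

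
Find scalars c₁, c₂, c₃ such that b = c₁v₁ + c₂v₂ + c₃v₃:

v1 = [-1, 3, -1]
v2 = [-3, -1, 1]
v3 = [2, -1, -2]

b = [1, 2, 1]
c1 = 0, c2 = -1, c3 = -1

b = 0·v1 + -1·v2 + -1·v3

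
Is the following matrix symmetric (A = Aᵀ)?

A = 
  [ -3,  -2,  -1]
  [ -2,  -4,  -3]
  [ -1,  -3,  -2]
Yes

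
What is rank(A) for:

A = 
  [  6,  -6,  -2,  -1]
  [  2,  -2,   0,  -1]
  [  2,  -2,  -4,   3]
rank(A) = 2

Row reduce:
R2 → R2 - (1/3)·R1
R3 → R3 - (1/3)·R1
R3 → R3 + (5)·R2
REF = 
  [   6,   -6,   -2,   -1]
  [   0,    0,  2/3, -2/3]
  [   0,    0,    0,    0]
Pivot columns: 1, 3 → 2 pivots.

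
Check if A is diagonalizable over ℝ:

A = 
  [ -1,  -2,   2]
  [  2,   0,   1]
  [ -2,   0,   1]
No

Characteristic polynomial: det(λI - A) = λ³ + 7λ - 8
Testing integer divisors of the constant term: p(1) = 0, so (λ - 1) is a factor:
p(λ) = (λ - 1)(λ² + λ + 8)
λ² + λ + 8 = 0  ⇒  λ = (-1 ± √((1)² - 4·(8)))/2 = (-1 ± √(-31))/2
  = (-1 + i√31)/2,  (-1 - i√31)/2
Eigenvalues: 1, (-1 + i√31)/2, (-1 - i√31)/2  (≈ 1, -0.5 + 2.784i, -0.5 - 2.784i)
Has complex eigenvalues (not diagonalizable over ℝ).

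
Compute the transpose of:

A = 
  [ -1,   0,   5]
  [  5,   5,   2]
Aᵀ = 
  [ -1,   5]
  [  0,   5]
  [  5,   2]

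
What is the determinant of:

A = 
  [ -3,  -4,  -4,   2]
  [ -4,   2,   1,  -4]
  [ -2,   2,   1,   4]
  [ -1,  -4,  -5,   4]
Cofactor expansion along row 1: det(A) = a₁₁M₁₁ - a₁₂M₁₂ + a₁₃M₁₃ - a₁₄M₁₄

M₁₁ = det[[2, 1, -4]; [2, 1, 4]; [-4, -5, 4]]
  = (2)·((1)(4) - (4)(-5)) - (1)·((2)(4) - (4)(-4)) + (-4)·((2)(-5) - (1)(-4))
  = (2)(24) - (1)(24) + (-4)(-6)
  = 48
M₁₂ = det[[-4, 1, -4]; [-2, 1, 4]; [-1, -5, 4]]
  = (-4)·((1)(4) - (4)(-5)) - (1)·((-2)(4) - (4)(-1)) + (-4)·((-2)(-5) - (1)(-1))
  = (-4)(24) - (1)(-4) + (-4)(11)
  = -136
M₁₃ = det[[-4, 2, -4]; [-2, 2, 4]; [-1, -4, 4]]
  = (-4)·((2)(4) - (4)(-4)) - (2)·((-2)(4) - (4)(-1)) + (-4)·((-2)(-4) - (2)(-1))
  = (-4)(24) - (2)(-4) + (-4)(10)
  = -128
M₁₄ = det[[-4, 2, 1]; [-2, 2, 1]; [-1, -4, -5]]
  = (-4)·((2)(-5) - (1)(-4)) - (2)·((-2)(-5) - (1)(-1)) + (1)·((-2)(-4) - (2)(-1))
  = (-4)(-6) - (2)(11) + (1)(10)
  = 12

det(A) = (-3)(48) - (-4)(-136) + (-4)(-128) - (2)(12) = -200

det(A) = -200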